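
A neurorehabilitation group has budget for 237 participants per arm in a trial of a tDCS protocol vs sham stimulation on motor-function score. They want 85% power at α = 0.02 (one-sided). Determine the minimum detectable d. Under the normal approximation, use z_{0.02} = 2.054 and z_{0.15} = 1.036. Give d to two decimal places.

For two independent groups of n = 237 each: d_min = (z_{α} + z_β)·√(2/n).
z-sum = 2.054 + 1.036 = 3.090.
d_min = 3.090 × √(2/237) = 3.090 × 0.0919 = 0.284.

d_min ≈ 0.28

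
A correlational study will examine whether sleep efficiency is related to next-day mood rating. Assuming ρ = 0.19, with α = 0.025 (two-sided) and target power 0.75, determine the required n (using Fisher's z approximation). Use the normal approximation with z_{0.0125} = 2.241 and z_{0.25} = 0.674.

n = 233

Fisher's z: C = ½·ln((1+r)/(1−r)) = ½·ln(1.4691) = 0.1923.
n = ((z_{α/2} + z_β)/C)² + 3.
(2.241 + 0.674) / 0.1923 = 2.915 / 0.1923 = 15.159.
n = 15.159² + 3 = 229.78 + 3 = 232.8.
Round up.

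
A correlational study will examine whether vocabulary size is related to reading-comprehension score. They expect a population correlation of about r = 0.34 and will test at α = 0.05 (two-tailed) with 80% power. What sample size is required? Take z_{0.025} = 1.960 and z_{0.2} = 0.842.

Fisher's z: C = ½·ln((1+r)/(1−r)) = ½·ln(2.0303) = 0.3541.
n = ((z_{α/2} + z_β)/C)² + 3.
(1.960 + 0.842) / 0.3541 = 2.802 / 0.3541 = 7.913.
n = 7.913² + 3 = 62.62 + 3 = 65.6.
Round up.

n = 66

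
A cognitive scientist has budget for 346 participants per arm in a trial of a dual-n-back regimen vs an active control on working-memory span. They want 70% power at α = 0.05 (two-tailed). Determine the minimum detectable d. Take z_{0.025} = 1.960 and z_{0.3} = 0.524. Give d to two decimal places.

For two independent groups of n = 346 each: d_min = (z_{α/2} + z_β)·√(2/n).
z-sum = 1.960 + 0.524 = 2.484.
d_min = 2.484 × √(2/346) = 2.484 × 0.0760 = 0.189.

d_min ≈ 0.19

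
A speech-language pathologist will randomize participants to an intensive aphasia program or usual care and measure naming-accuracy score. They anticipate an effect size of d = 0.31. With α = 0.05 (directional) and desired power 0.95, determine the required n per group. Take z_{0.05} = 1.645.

n = 226 per group

For two independent groups with equal n: n = 2·((z_{α} + z_β) / d)².
z_{α} + z_β = 1.645 + 1.645 = 3.290.
n = 2 × (3.290 / 0.31)² = 2 × 10.613² = 2 × 112.63 = 225.3.
Round up to the next whole participant.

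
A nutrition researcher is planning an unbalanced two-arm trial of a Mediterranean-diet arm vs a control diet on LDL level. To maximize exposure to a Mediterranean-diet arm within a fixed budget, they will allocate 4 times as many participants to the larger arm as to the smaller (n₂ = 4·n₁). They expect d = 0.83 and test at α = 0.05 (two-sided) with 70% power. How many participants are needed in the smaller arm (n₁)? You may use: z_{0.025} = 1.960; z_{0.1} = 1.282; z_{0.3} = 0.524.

With allocation ratio k = n₂/n₁ = 4, Var(x̄₁−x̄₂) = σ²(1/n₁ + 1/(k·n₁)) = σ²·(k+1)/(k·n₁).
So n₁ = (1 + 1/k)·((z_{α/2} + z_β)/d)² = 1.250 × (2.484/0.83)².
n₁ = 1.250 × 8.96 = 11.2.
Round up: n₁ = 12, giving n₂ = 4 × 12 = 48.

n₁ = 12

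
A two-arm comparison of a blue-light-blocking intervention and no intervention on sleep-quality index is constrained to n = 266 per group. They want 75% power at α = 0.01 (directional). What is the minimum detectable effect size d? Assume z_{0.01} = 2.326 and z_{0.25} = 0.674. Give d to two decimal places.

For two independent groups of n = 266 each: d_min = (z_{α} + z_β)·√(2/n).
z-sum = 2.326 + 0.674 = 3.000.
d_min = 3.000 × √(2/266) = 3.000 × 0.0867 = 0.260.

d_min ≈ 0.26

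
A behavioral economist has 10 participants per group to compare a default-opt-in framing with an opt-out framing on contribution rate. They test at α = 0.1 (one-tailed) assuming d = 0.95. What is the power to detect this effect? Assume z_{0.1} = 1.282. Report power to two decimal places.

For two equal groups, power = Φ(d·√(n/2) − z_{α}).
d·√(n/2) = 0.95 × √(10/2) = 0.95 × 2.236 = 2.124.
z_β = 2.124 − 1.282 = 0.842.
Power = Φ(0.842) = 0.800.

power ≈ 0.80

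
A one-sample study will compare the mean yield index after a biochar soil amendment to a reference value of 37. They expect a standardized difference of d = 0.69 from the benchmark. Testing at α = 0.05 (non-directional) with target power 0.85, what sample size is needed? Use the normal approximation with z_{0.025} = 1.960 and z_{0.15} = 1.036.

For a one-sample test: n = ((z_{α/2} + z_β) / d)².
z_{α/2} + z_β = 1.960 + 1.036 = 2.996.
n = (2.996 / 0.69)² = 4.342² = 18.85.
Round up.

n = 19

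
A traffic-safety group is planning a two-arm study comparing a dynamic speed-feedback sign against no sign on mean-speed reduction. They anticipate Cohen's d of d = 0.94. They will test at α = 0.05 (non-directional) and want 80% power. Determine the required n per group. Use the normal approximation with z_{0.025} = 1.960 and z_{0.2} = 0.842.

n = 18 per group

For two independent groups with equal n: n = 2·((z_{α/2} + z_β) / d)².
z_{α/2} + z_β = 1.960 + 0.842 = 2.802.
n = 2 × (2.802 / 0.94)² = 2 × 2.981² = 2 × 8.89 = 17.8.
Round up to the next whole participant.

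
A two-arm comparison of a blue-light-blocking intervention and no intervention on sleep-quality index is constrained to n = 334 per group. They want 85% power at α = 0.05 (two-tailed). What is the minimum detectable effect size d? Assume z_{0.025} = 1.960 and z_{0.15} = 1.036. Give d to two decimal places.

For two independent groups of n = 334 each: d_min = (z_{α/2} + z_β)·√(2/n).
z-sum = 1.960 + 1.036 = 2.996.
d_min = 2.996 × √(2/334) = 2.996 × 0.0774 = 0.232.

d_min ≈ 0.23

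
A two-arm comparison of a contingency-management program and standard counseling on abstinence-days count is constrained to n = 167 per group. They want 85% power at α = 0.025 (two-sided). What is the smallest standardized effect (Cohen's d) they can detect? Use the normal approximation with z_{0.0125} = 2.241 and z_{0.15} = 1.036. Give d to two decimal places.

d_min ≈ 0.36

For two independent groups of n = 167 each: d_min = (z_{α/2} + z_β)·√(2/n).
z-sum = 2.241 + 1.036 = 3.277.
d_min = 3.277 × √(2/167) = 3.277 × 0.1094 = 0.359.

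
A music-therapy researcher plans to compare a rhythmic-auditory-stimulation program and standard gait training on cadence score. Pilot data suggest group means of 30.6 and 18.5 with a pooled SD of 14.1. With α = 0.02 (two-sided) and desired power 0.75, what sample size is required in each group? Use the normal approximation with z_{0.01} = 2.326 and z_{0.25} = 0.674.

n = 25 per group

Cohen's d = |M₁ − M₂| / SD_pooled = |30.6 − 18.5| / 14.1 = 12.1 / 14.1 = 0.858.
For two independent groups with equal n: n = 2·((z_{α/2} + z_β) / d)².
z_{α/2} + z_β = 2.326 + 0.674 = 3.000.
n = 2 × (3.000 / 0.858)² = 2 × 3.497² = 2 × 12.23 = 24.5.
Round up to the next whole participant.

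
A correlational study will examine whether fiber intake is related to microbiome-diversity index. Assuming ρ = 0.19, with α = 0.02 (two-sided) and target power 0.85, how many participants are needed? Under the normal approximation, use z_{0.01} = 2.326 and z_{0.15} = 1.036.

Fisher's z: C = ½·ln((1+r)/(1−r)) = ½·ln(1.4691) = 0.1923.
n = ((z_{α/2} + z_β)/C)² + 3.
(2.326 + 1.036) / 0.1923 = 3.362 / 0.1923 = 17.483.
n = 17.483² + 3 = 305.66 + 3 = 308.7.
Round up.

n = 309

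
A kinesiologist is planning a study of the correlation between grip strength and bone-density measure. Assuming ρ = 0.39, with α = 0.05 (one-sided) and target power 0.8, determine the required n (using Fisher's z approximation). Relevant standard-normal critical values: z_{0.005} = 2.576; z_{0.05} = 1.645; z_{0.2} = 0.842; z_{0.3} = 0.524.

n = 40

Fisher's z: C = ½·ln((1+r)/(1−r)) = ½·ln(2.2787) = 0.4118.
n = ((z_{α} + z_β)/C)² + 3.
(1.645 + 0.842) / 0.4118 = 2.487 / 0.4118 = 6.039.
n = 6.039² + 3 = 36.47 + 3 = 39.5.
Round up.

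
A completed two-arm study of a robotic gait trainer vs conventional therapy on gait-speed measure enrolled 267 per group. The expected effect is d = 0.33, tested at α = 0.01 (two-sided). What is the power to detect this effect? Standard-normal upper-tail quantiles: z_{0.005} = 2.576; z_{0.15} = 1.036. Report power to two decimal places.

power ≈ 0.89

For two equal groups, power = Φ(d·√(n/2) − z_{α/2}).
d·√(n/2) = 0.33 × √(267/2) = 0.33 × 11.554 = 3.813.
z_β = 3.813 − 2.576 = 1.237.
Power = Φ(1.237) = 0.892.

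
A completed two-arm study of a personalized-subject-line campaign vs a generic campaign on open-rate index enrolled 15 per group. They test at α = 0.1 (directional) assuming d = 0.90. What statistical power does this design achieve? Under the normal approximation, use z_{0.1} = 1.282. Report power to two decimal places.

For two equal groups, power = Φ(d·√(n/2) − z_{α}).
d·√(n/2) = 0.90 × √(15/2) = 0.90 × 2.739 = 2.465.
z_β = 2.465 − 1.282 = 1.183.
Power = Φ(1.183) = 0.882.

power ≈ 0.88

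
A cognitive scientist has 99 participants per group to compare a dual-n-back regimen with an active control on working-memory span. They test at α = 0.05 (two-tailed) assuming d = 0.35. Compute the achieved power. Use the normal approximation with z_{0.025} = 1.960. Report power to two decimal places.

For two equal groups, power = Φ(d·√(n/2) − z_{α/2}).
d·√(n/2) = 0.35 × √(99/2) = 0.35 × 7.036 = 2.462.
z_β = 2.462 − 1.960 = 0.502.
Power = Φ(0.502) = 0.692.

power ≈ 0.69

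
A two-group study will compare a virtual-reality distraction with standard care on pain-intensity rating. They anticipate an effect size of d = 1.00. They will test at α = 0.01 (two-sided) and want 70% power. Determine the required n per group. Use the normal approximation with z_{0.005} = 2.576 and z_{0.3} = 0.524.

n = 20 per group

For two independent groups with equal n: n = 2·((z_{α/2} + z_β) / d)².
z_{α/2} + z_β = 2.576 + 0.524 = 3.100.
n = 2 × (3.100 / 1.00)² = 2 × 3.100² = 2 × 9.61 = 19.2.
Round up to the next whole participant.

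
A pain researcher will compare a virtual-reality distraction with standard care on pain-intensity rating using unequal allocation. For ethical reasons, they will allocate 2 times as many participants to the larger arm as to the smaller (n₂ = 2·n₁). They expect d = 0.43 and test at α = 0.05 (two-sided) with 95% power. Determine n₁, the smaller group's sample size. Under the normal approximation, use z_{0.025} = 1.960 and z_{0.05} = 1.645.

n₁ = 106

With allocation ratio k = n₂/n₁ = 2, Var(x̄₁−x̄₂) = σ²(1/n₁ + 1/(k·n₁)) = σ²·(k+1)/(k·n₁).
So n₁ = (1 + 1/k)·((z_{α/2} + z_β)/d)² = 1.500 × (3.605/0.43)².
n₁ = 1.500 × 70.29 = 105.4.
Round up: n₁ = 106, giving n₂ = 2 × 106 = 212.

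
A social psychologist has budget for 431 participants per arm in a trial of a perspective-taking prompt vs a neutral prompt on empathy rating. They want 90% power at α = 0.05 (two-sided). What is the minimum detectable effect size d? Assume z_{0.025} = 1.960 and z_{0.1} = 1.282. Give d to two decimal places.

For two independent groups of n = 431 each: d_min = (z_{α/2} + z_β)·√(2/n).
z-sum = 1.960 + 1.282 = 3.242.
d_min = 3.242 × √(2/431) = 3.242 × 0.0681 = 0.221.

d_min ≈ 0.22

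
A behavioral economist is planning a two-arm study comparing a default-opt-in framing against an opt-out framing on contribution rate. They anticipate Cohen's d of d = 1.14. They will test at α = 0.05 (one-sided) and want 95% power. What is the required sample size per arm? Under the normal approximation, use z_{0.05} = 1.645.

n = 17 per group

For two independent groups with equal n: n = 2·((z_{α} + z_β) / d)².
z_{α} + z_β = 1.645 + 1.645 = 3.290.
n = 2 × (3.290 / 1.14)² = 2 × 2.886² = 2 × 8.33 = 16.7.
Round up to the next whole participant.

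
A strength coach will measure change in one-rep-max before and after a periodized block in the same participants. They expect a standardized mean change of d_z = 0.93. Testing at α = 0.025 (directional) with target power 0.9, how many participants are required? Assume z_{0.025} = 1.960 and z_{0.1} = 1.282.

For a paired (one-sample on differences) test: n = ((z_{α} + z_β) / d)².
z_{α} + z_β = 1.960 + 1.282 = 3.242.
n = (3.242 / 0.93)² = 3.486² = 12.15.
Round up.

n = 13 pairs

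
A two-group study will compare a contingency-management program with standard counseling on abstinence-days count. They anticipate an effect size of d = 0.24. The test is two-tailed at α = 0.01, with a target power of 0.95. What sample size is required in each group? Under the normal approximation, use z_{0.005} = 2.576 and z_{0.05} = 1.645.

n = 619 per group

For two independent groups with equal n: n = 2·((z_{α/2} + z_β) / d)².
z_{α/2} + z_β = 2.576 + 1.645 = 4.221.
n = 2 × (4.221 / 0.24)² = 2 × 17.588² = 2 × 309.32 = 618.6.
Round up to the next whole participant.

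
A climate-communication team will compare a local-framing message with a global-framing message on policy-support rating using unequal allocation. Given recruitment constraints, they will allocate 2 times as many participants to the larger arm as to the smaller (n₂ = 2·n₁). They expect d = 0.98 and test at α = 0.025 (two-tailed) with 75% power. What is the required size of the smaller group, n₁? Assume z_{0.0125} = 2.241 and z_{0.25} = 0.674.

n₁ = 14

With allocation ratio k = n₂/n₁ = 2, Var(x̄₁−x̄₂) = σ²(1/n₁ + 1/(k·n₁)) = σ²·(k+1)/(k·n₁).
So n₁ = (1 + 1/k)·((z_{α/2} + z_β)/d)² = 1.500 × (2.915/0.98)².
n₁ = 1.500 × 8.85 = 13.3.
Round up: n₁ = 14, giving n₂ = 2 × 14 = 28.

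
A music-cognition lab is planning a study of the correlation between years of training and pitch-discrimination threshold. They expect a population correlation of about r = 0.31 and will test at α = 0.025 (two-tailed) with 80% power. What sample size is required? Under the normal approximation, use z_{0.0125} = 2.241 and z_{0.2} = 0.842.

Fisher's z: C = ½·ln((1+r)/(1−r)) = ½·ln(1.8986) = 0.3205.
n = ((z_{α/2} + z_β)/C)² + 3.
(2.241 + 0.842) / 0.3205 = 3.083 / 0.3205 = 9.619.
n = 9.619² + 3 = 92.53 + 3 = 95.5.
Round up.

n = 96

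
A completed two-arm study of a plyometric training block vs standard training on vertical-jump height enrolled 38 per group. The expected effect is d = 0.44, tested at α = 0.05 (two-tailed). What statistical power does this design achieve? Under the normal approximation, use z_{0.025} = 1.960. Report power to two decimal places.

For two equal groups, power = Φ(d·√(n/2) − z_{α/2}).
d·√(n/2) = 0.44 × √(38/2) = 0.44 × 4.359 = 1.918.
z_β = 1.918 − 1.960 = -0.042.
Power = Φ(-0.042) = 0.483.

power ≈ 0.48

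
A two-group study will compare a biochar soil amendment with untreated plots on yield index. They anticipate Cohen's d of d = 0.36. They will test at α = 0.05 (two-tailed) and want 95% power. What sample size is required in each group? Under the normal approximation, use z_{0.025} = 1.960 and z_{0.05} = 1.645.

For two independent groups with equal n: n = 2·((z_{α/2} + z_β) / d)².
z_{α/2} + z_β = 1.960 + 1.645 = 3.605.
n = 2 × (3.605 / 0.36)² = 2 × 10.014² = 2 × 100.28 = 200.6.
Round up to the next whole participant.

n = 201 per group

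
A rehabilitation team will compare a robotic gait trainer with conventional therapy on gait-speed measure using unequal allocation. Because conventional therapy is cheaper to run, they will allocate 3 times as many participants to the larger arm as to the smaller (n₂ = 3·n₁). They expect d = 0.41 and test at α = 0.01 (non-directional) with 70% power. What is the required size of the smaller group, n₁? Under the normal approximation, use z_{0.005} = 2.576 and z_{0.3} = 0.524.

With allocation ratio k = n₂/n₁ = 3, Var(x̄₁−x̄₂) = σ²(1/n₁ + 1/(k·n₁)) = σ²·(k+1)/(k·n₁).
So n₁ = (1 + 1/k)·((z_{α/2} + z_β)/d)² = 1.333 × (3.100/0.41)².
n₁ = 1.333 × 57.17 = 76.2.
Round up: n₁ = 77, giving n₂ = 3 × 77 = 231.

n₁ = 77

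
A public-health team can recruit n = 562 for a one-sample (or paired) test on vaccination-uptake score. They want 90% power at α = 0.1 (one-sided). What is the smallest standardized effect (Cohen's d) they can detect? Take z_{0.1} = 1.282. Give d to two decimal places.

d_min ≈ 0.11

For a single sample (or paired design) of n = 562: d_min = (z_{α} + z_β)/√n.
z-sum = 1.282 + 1.282 = 2.564.
d_min = 2.564 / √562 = 2.564 / 23.707 = 0.108.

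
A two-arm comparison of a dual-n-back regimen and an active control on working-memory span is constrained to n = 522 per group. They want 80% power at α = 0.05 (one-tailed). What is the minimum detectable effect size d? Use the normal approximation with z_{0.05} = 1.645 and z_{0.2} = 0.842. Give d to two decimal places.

d_min ≈ 0.15

For two independent groups of n = 522 each: d_min = (z_{α} + z_β)·√(2/n).
z-sum = 1.645 + 0.842 = 2.487.
d_min = 2.487 × √(2/522) = 2.487 × 0.0619 = 0.154.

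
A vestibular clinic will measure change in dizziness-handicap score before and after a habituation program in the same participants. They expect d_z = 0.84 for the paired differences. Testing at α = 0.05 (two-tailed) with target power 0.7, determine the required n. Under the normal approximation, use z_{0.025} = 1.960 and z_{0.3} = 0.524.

n = 9 pairs

For a paired (one-sample on differences) test: n = ((z_{α/2} + z_β) / d)².
z_{α/2} + z_β = 1.960 + 0.524 = 2.484.
n = (2.484 / 0.84)² = 2.957² = 8.74.
Round up.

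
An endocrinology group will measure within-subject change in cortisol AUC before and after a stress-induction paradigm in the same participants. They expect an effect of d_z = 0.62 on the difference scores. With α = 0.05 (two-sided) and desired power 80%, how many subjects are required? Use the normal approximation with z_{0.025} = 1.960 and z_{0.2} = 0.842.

n = 21 pairs

For a paired (one-sample on differences) test: n = ((z_{α/2} + z_β) / d)².
z_{α/2} + z_β = 1.960 + 0.842 = 2.802.
n = (2.802 / 0.62)² = 4.519² = 20.42.
Round up.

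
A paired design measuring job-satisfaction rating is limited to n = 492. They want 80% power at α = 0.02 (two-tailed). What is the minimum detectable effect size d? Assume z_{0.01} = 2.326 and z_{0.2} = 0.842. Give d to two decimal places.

For a single sample (or paired design) of n = 492: d_min = (z_{α/2} + z_β)/√n.
z-sum = 2.326 + 0.842 = 3.168.
d_min = 3.168 / √492 = 3.168 / 22.181 = 0.143.

d_min ≈ 0.14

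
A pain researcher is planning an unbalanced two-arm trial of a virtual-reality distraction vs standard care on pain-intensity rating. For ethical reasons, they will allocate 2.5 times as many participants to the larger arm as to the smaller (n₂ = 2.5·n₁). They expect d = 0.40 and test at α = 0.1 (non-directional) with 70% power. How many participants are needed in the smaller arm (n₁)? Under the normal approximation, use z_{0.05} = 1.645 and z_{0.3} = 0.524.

With allocation ratio k = n₂/n₁ = 2.5, Var(x̄₁−x̄₂) = σ²(1/n₁ + 1/(k·n₁)) = σ²·(k+1)/(k·n₁).
So n₁ = (1 + 1/k)·((z_{α/2} + z_β)/d)² = 1.400 × (2.169/0.40)².
n₁ = 1.400 × 29.40 = 41.2.
Round up: n₁ = 42, giving n₂ = 2.5 × 42 = 105.

n₁ = 42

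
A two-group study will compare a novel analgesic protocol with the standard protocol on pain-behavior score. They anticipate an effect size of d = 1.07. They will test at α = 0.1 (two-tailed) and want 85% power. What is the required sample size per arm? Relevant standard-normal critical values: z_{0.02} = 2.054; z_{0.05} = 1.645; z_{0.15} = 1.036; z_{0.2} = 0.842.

n = 13 per group

For two independent groups with equal n: n = 2·((z_{α/2} + z_β) / d)².
z_{α/2} + z_β = 1.645 + 1.036 = 2.681.
n = 2 × (2.681 / 1.07)² = 2 × 2.506² = 2 × 6.28 = 12.6.
Round up to the next whole participant.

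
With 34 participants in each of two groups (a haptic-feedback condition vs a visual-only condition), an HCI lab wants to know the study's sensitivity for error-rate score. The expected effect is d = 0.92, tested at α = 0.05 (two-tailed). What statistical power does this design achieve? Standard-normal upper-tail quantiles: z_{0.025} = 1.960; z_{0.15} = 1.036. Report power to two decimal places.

power ≈ 0.97

For two equal groups, power = Φ(d·√(n/2) − z_{α/2}).
d·√(n/2) = 0.92 × √(34/2) = 0.92 × 4.123 = 3.793.
z_β = 3.793 − 1.960 = 1.833.
Power = Φ(1.833) = 0.967.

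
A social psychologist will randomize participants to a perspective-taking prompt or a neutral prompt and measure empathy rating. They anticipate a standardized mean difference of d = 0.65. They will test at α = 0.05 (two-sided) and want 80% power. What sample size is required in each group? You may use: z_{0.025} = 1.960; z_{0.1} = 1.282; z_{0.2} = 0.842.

For two independent groups with equal n: n = 2·((z_{α/2} + z_β) / d)².
z_{α/2} + z_β = 1.960 + 0.842 = 2.802.
n = 2 × (2.802 / 0.65)² = 2 × 4.311² = 2 × 18.58 = 37.2.
Round up to the next whole participant.

n = 38 per group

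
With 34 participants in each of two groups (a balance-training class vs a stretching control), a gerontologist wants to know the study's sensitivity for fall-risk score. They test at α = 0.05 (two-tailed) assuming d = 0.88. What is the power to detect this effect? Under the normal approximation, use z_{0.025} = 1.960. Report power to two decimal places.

For two equal groups, power = Φ(d·√(n/2) − z_{α/2}).
d·√(n/2) = 0.88 × √(34/2) = 0.88 × 4.123 = 3.628.
z_β = 3.628 − 1.960 = 1.668.
Power = Φ(1.668) = 0.952.

power ≈ 0.95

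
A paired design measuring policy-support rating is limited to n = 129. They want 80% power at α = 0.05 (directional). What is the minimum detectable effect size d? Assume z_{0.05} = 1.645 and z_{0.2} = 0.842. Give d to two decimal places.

d_min ≈ 0.22

For a single sample (or paired design) of n = 129: d_min = (z_{α} + z_β)/√n.
z-sum = 1.645 + 0.842 = 2.487.
d_min = 2.487 / √129 = 2.487 / 11.358 = 0.219.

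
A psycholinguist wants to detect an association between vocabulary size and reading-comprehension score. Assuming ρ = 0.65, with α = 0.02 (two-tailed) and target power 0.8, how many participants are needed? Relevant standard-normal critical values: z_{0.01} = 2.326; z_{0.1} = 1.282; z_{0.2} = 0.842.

n = 20

Fisher's z: C = ½·ln((1+r)/(1−r)) = ½·ln(4.7143) = 0.7753.
n = ((z_{α/2} + z_β)/C)² + 3.
(2.326 + 0.842) / 0.7753 = 3.168 / 0.7753 = 4.086.
n = 4.086² + 3 = 16.70 + 3 = 19.7.
Round up.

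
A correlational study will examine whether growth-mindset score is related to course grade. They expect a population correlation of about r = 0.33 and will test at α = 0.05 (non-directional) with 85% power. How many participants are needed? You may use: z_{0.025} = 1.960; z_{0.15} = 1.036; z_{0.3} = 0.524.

n = 80

Fisher's z: C = ½·ln((1+r)/(1−r)) = ½·ln(1.9851) = 0.3428.
n = ((z_{α/2} + z_β)/C)² + 3.
(1.960 + 1.036) / 0.3428 = 2.996 / 0.3428 = 8.740.
n = 8.740² + 3 = 76.38 + 3 = 79.4.
Round up.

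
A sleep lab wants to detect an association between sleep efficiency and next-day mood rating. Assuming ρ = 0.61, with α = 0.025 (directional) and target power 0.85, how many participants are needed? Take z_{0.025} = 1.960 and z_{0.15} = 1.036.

Fisher's z: C = ½·ln((1+r)/(1−r)) = ½·ln(4.1282) = 0.7089.
n = ((z_{α} + z_β)/C)² + 3.
(1.960 + 1.036) / 0.7089 = 2.996 / 0.7089 = 4.226.
n = 4.226² + 3 = 17.86 + 3 = 20.9.
Round up.

n = 21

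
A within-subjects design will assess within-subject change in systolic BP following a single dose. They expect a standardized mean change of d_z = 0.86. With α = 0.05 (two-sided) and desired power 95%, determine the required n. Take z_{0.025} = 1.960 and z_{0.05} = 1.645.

n = 18 pairs

For a paired (one-sample on differences) test: n = ((z_{α/2} + z_β) / d)².
z_{α/2} + z_β = 1.960 + 1.645 = 3.605.
n = (3.605 / 0.86)² = 4.192² = 17.57.
Round up.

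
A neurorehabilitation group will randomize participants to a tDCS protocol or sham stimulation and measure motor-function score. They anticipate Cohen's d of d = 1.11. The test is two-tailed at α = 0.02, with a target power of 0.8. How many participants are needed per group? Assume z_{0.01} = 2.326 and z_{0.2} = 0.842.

For two independent groups with equal n: n = 2·((z_{α/2} + z_β) / d)².
z_{α/2} + z_β = 2.326 + 0.842 = 3.168.
n = 2 × (3.168 / 1.11)² = 2 × 2.854² = 2 × 8.15 = 16.3.
Round up to the next whole participant.

n = 17 per group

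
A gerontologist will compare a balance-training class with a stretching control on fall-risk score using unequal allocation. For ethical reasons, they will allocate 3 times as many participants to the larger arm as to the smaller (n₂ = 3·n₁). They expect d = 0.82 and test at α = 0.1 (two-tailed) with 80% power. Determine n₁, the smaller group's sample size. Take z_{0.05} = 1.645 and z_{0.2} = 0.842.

n₁ = 13

With allocation ratio k = n₂/n₁ = 3, Var(x̄₁−x̄₂) = σ²(1/n₁ + 1/(k·n₁)) = σ²·(k+1)/(k·n₁).
So n₁ = (1 + 1/k)·((z_{α/2} + z_β)/d)² = 1.333 × (2.487/0.82)².
n₁ = 1.333 × 9.20 = 12.3.
Round up: n₁ = 13, giving n₂ = 3 × 13 = 39.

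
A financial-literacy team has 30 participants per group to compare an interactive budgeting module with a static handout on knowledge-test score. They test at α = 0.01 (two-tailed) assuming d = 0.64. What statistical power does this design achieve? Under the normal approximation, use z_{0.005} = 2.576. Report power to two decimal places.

power ≈ 0.46

For two equal groups, power = Φ(d·√(n/2) − z_{α/2}).
d·√(n/2) = 0.64 × √(30/2) = 0.64 × 3.873 = 2.479.
z_β = 2.479 − 2.576 = -0.097.
Power = Φ(-0.097) = 0.461.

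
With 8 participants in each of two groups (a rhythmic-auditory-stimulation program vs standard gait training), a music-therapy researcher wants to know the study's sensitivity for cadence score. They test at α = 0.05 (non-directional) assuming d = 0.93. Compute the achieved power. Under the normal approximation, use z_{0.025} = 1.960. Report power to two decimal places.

power ≈ 0.46

For two equal groups, power = Φ(d·√(n/2) − z_{α/2}).
d·√(n/2) = 0.93 × √(8/2) = 0.93 × 2.000 = 1.860.
z_β = 1.860 − 1.960 = -0.100.
Power = Φ(-0.100) = 0.460.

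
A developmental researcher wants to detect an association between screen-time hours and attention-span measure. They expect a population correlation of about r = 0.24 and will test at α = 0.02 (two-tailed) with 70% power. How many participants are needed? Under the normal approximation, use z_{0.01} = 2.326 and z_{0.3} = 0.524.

Fisher's z: C = ½·ln((1+r)/(1−r)) = ½·ln(1.6316) = 0.2448.
n = ((z_{α/2} + z_β)/C)² + 3.
(2.326 + 0.524) / 0.2448 = 2.850 / 0.2448 = 11.642.
n = 11.642² + 3 = 135.54 + 3 = 138.5.
Round up.

n = 139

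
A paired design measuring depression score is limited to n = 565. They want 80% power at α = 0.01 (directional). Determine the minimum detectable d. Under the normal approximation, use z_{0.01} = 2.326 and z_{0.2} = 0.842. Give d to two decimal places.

For a single sample (or paired design) of n = 565: d_min = (z_{α} + z_β)/√n.
z-sum = 2.326 + 0.842 = 3.168.
d_min = 3.168 / √565 = 3.168 / 23.770 = 0.133.

d_min ≈ 0.13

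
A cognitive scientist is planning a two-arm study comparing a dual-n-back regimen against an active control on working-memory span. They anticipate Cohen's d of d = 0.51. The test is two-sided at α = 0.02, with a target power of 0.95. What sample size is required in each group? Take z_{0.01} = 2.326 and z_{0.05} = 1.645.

n = 122 per group

For two independent groups with equal n: n = 2·((z_{α/2} + z_β) / d)².
z_{α/2} + z_β = 2.326 + 1.645 = 3.971.
n = 2 × (3.971 / 0.51)² = 2 × 7.786² = 2 × 60.63 = 121.3.
Round up to the next whole participant.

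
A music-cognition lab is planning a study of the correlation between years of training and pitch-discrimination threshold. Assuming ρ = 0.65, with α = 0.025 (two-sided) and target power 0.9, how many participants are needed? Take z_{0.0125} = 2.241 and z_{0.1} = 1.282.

Fisher's z: C = ½·ln((1+r)/(1−r)) = ½·ln(4.7143) = 0.7753.
n = ((z_{α/2} + z_β)/C)² + 3.
(2.241 + 1.282) / 0.7753 = 3.523 / 0.7753 = 4.544.
n = 4.544² + 3 = 20.65 + 3 = 23.6.
Round up.

n = 24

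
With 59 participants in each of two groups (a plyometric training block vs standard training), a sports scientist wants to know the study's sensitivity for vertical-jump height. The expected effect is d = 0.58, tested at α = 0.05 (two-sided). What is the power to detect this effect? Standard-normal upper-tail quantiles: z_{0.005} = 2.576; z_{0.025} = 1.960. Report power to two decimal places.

power ≈ 0.88

For two equal groups, power = Φ(d·√(n/2) − z_{α/2}).
d·√(n/2) = 0.58 × √(59/2) = 0.58 × 5.431 = 3.150.
z_β = 3.150 − 1.960 = 1.190.
Power = Φ(1.190) = 0.883.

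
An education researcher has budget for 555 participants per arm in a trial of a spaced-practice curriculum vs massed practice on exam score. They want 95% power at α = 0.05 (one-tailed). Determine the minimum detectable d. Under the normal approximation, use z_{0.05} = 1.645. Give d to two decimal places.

d_min ≈ 0.20

For two independent groups of n = 555 each: d_min = (z_{α} + z_β)·√(2/n).
z-sum = 1.645 + 1.645 = 3.290.
d_min = 3.290 × √(2/555) = 3.290 × 0.0600 = 0.197.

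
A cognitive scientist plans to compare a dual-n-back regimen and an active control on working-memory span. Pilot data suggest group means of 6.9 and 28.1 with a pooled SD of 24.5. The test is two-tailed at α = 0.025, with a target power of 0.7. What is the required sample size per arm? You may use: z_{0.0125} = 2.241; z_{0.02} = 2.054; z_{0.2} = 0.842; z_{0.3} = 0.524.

Cohen's d = |M₁ − M₂| / SD_pooled = |6.9 − 28.1| / 24.5 = 21.2 / 24.5 = 0.865.
For two independent groups with equal n: n = 2·((z_{α/2} + z_β) / d)².
z_{α/2} + z_β = 2.241 + 0.524 = 2.765.
n = 2 × (2.765 / 0.865)² = 2 × 3.197² = 2 × 10.22 = 20.4.
Round up to the next whole participant.

n = 21 per group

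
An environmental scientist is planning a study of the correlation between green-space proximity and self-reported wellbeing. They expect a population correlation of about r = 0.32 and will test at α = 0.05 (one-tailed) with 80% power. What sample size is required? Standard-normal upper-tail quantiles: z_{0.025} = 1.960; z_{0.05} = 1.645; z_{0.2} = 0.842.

Fisher's z: C = ½·ln((1+r)/(1−r)) = ½·ln(1.9412) = 0.3316.
n = ((z_{α} + z_β)/C)² + 3.
(1.645 + 0.842) / 0.3316 = 2.487 / 0.3316 = 7.500.
n = 7.500² + 3 = 56.25 + 3 = 59.2.
Round up.

n = 60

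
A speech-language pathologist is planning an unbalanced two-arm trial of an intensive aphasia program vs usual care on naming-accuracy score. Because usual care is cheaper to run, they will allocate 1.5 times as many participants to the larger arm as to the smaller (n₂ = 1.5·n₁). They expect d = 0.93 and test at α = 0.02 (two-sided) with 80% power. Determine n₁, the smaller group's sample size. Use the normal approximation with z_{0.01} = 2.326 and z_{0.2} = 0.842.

n₁ = 20

With allocation ratio k = n₂/n₁ = 1.5, Var(x̄₁−x̄₂) = σ²(1/n₁ + 1/(k·n₁)) = σ²·(k+1)/(k·n₁).
So n₁ = (1 + 1/k)·((z_{α/2} + z_β)/d)² = 1.667 × (3.168/0.93)².
n₁ = 1.667 × 11.60 = 19.3.
Round up: n₁ = 20, giving n₂ = 1.5 × 20 = 30.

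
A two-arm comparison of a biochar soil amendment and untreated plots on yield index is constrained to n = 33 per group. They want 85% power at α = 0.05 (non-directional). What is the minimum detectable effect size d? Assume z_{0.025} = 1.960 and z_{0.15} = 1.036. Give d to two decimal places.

d_min ≈ 0.74

For two independent groups of n = 33 each: d_min = (z_{α/2} + z_β)·√(2/n).
z-sum = 1.960 + 1.036 = 2.996.
d_min = 2.996 × √(2/33) = 2.996 × 0.2462 = 0.738.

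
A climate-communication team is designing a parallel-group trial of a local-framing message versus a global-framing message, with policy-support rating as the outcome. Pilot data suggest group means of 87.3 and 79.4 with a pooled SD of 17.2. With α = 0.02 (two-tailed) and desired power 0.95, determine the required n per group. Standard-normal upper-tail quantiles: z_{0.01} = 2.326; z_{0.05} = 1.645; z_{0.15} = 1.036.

n = 150 per group

Cohen's d = |M₁ − M₂| / SD_pooled = |87.3 − 79.4| / 17.2 = 7.9 / 17.2 = 0.459.
For two independent groups with equal n: n = 2·((z_{α/2} + z_β) / d)².
z_{α/2} + z_β = 2.326 + 1.645 = 3.971.
n = 2 × (3.971 / 0.459)² = 2 × 8.651² = 2 × 74.85 = 149.7.
Round up to the next whole participant.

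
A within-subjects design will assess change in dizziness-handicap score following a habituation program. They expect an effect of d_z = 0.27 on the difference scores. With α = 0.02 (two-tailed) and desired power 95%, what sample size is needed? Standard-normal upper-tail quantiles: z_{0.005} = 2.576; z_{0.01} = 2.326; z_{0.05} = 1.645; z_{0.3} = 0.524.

n = 217 pairs

For a paired (one-sample on differences) test: n = ((z_{α/2} + z_β) / d)².
z_{α/2} + z_β = 2.326 + 1.645 = 3.971.
n = (3.971 / 0.27)² = 14.707² = 216.31.
Round up.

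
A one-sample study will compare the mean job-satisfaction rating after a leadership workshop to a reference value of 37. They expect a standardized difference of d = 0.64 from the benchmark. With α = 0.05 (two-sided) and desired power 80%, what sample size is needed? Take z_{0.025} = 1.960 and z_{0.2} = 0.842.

For a one-sample test: n = ((z_{α/2} + z_β) / d)².
z_{α/2} + z_β = 1.960 + 0.842 = 2.802.
n = (2.802 / 0.64)² = 4.378² = 19.17.
Round up.

n = 20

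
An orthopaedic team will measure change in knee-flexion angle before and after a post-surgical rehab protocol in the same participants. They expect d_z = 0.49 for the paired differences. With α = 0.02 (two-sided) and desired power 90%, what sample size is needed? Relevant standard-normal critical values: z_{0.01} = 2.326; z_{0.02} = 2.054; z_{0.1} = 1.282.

n = 55 pairs

For a paired (one-sample on differences) test: n = ((z_{α/2} + z_β) / d)².
z_{α/2} + z_β = 2.326 + 1.282 = 3.608.
n = (3.608 / 0.49)² = 7.363² = 54.22.
Round up.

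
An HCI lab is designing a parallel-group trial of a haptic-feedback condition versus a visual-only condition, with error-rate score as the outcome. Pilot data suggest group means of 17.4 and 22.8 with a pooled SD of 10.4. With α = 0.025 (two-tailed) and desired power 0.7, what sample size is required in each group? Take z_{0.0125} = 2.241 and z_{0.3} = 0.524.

Cohen's d = |M₁ − M₂| / SD_pooled = |17.4 − 22.8| / 10.4 = 5.4 / 10.4 = 0.519.
For two independent groups with equal n: n = 2·((z_{α/2} + z_β) / d)².
z_{α/2} + z_β = 2.241 + 0.524 = 2.765.
n = 2 × (2.765 / 0.519)² = 2 × 5.328² = 2 × 28.38 = 56.8.
Round up to the next whole participant.

n = 57 per group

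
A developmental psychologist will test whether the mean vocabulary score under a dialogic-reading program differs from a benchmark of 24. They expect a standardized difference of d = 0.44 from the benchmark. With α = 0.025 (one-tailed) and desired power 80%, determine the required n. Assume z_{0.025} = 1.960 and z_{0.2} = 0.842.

For a one-sample test: n = ((z_{α} + z_β) / d)².
z_{α} + z_β = 1.960 + 0.842 = 2.802.
n = (2.802 / 0.44)² = 6.368² = 40.55.
Round up.

n = 41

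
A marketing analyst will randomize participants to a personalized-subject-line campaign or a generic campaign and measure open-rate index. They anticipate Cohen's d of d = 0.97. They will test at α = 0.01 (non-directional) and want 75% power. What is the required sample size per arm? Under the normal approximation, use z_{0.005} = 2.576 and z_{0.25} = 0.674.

For two independent groups with equal n: n = 2·((z_{α/2} + z_β) / d)².
z_{α/2} + z_β = 2.576 + 0.674 = 3.250.
n = 2 × (3.250 / 0.97)² = 2 × 3.351² = 2 × 11.23 = 22.5.
Round up to the next whole participant.

n = 23 per group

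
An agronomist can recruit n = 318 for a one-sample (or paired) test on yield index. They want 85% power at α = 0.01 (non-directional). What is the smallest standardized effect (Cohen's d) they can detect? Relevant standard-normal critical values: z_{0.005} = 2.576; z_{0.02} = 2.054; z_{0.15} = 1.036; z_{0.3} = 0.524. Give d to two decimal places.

d_min ≈ 0.20

For a single sample (or paired design) of n = 318: d_min = (z_{α/2} + z_β)/√n.
z-sum = 2.576 + 1.036 = 3.612.
d_min = 3.612 / √318 = 3.612 / 17.833 = 0.203.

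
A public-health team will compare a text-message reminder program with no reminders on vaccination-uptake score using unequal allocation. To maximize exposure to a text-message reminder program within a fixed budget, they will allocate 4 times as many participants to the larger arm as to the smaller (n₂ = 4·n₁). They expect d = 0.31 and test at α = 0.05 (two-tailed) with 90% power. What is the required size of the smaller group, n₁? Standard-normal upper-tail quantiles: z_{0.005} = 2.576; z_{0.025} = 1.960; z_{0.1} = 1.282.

n₁ = 137

With allocation ratio k = n₂/n₁ = 4, Var(x̄₁−x̄₂) = σ²(1/n₁ + 1/(k·n₁)) = σ²·(k+1)/(k·n₁).
So n₁ = (1 + 1/k)·((z_{α/2} + z_β)/d)² = 1.250 × (3.242/0.31)².
n₁ = 1.250 × 109.37 = 136.7.
Round up: n₁ = 137, giving n₂ = 4 × 137 = 548.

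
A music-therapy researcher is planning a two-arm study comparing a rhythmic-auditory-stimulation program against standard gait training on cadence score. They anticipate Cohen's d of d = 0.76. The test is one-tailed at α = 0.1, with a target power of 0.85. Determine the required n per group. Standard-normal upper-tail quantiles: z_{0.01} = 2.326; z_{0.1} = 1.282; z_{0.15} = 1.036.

For two independent groups with equal n: n = 2·((z_{α} + z_β) / d)².
z_{α} + z_β = 1.282 + 1.036 = 2.318.
n = 2 × (2.318 / 0.76)² = 2 × 3.050² = 2 × 9.30 = 18.6.
Round up to the next whole participant.

n = 19 per group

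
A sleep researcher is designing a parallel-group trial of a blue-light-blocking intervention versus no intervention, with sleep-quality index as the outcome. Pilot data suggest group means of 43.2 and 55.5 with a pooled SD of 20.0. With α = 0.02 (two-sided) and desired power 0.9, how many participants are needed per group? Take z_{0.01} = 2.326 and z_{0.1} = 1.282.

n = 69 per group

Cohen's d = |M₁ − M₂| / SD_pooled = |43.2 − 55.5| / 20.0 = 12.3 / 20.0 = 0.615.
For two independent groups with equal n: n = 2·((z_{α/2} + z_β) / d)².
z_{α/2} + z_β = 2.326 + 1.282 = 3.608.
n = 2 × (3.608 / 0.615)² = 2 × 5.867² = 2 × 34.42 = 68.8.
Round up to the next whole participant.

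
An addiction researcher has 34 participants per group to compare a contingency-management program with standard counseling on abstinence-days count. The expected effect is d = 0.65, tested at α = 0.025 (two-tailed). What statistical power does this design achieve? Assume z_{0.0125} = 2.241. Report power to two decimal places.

For two equal groups, power = Φ(d·√(n/2) − z_{α/2}).
d·√(n/2) = 0.65 × √(34/2) = 0.65 × 4.123 = 2.680.
z_β = 2.680 − 2.241 = 0.439.
Power = Φ(0.439) = 0.670.

power ≈ 0.67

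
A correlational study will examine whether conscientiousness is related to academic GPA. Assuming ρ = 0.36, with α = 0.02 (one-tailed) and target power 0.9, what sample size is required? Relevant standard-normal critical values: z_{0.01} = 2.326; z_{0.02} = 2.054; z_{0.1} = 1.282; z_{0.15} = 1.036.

n = 82

Fisher's z: C = ½·ln((1+r)/(1−r)) = ½·ln(2.1250) = 0.3769.
n = ((z_{α} + z_β)/C)² + 3.
(2.054 + 1.282) / 0.3769 = 3.336 / 0.3769 = 8.851.
n = 8.851² + 3 = 78.34 + 3 = 81.3.
Round up.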